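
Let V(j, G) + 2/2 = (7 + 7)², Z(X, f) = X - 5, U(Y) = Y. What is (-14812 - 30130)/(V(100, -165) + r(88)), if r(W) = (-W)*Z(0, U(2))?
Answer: -44942/635 ≈ -70.775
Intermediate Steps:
Z(X, f) = -5 + X
V(j, G) = 195 (V(j, G) = -1 + (7 + 7)² = -1 + 14² = -1 + 196 = 195)
r(W) = 5*W (r(W) = (-W)*(-5 + 0) = -W*(-5) = 5*W)
(-14812 - 30130)/(V(100, -165) + r(88)) = (-14812 - 30130)/(195 + 5*88) = -44942/(195 + 440) = -44942/635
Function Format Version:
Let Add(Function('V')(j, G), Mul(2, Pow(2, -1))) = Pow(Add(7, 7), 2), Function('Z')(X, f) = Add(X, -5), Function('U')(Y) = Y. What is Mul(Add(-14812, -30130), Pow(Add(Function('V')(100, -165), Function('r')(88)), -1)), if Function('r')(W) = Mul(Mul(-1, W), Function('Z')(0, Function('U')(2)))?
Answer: Rational(-44942, 635) ≈ -70.775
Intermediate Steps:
Function('Z')(X, f) = Add(-5, X)
Function('V')(j, G) = 195 (Function('V')(j, G) = Add(-1, Pow(Add(7, 7), 2)) = Add(-1, Pow(14, 2)) = Add(-1, 196) = 195)
Function('r')(W) = Mul(5, W) (Function('r')(W) = Mul(Mul(-1, W), Add(-5, 0)) = Mul(Mul(-1, W), -5) = Mul(5, W))
Mul(Add(-14812, -30130), Pow(Add(Function('V')(100, -165), Function('r')(88)), -1)) = Mul(Add(-14812, -30130), Pow(Add(195, Mul(5, 88)), -1)) = Mul(-44942, Pow(Add(195, 440), -1)) = Mul(-44942, Pow(635, -1)) = Mul(-44942, Rational(1, 635)) = Rational(-44942, 635)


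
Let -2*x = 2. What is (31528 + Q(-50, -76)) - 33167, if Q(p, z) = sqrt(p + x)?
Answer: -1639 + I*sqrt(51) ≈ -1639.0 + 7.1414*I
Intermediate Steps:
x = -1 (x = -1/2*2 = -1)
Q(p, z) = sqrt(-1 + p) (Q(p, z) = sqrt(p - 1) = sqrt(-1 + p))
(31528 + Q(-50, -76)) - 33167 = (31528 + sqrt(-1 - 50)) - 33167 = (31528 + sqrt(-51)) - 33167 = (31528 + I*sqrt(51)) - 33167 = -1639 + I*sqrt(51)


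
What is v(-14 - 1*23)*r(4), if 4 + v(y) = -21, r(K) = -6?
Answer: 150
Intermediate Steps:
v(y) = -25 (v(y) = -4 - 21 = -25)
v(-14 - 1*23)*r(4) = -25*(-6) = 150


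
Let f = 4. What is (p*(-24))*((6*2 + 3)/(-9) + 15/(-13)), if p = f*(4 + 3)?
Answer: 24640/13 ≈ 1895.4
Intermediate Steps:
p = 28 (p = 4*(4 + 3) = 4*7 = 28)
(p*(-24))*((6*2 + 3)/(-9) + 15/(-13)) = (28*(-24))*((6*2 + 3)/(-9) + 15/(-13)) = -672*((12 + 3)*(-1/9) + 15*(-1/13)) = -672*(15*(-1/9) - 15/13) = -672*(-5/3 - 15/13) = -672*(-110/39) = 24640/13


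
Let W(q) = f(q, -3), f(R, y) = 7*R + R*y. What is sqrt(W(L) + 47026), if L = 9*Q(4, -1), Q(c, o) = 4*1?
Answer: sqrt(47170) ≈ 217.19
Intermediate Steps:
Q(c, o) = 4
L = 36 (L = 9*4 = 36)
W(q) = 4*q (W(q) = q*(7 - 3) = q*4 = 4*q)
sqrt(W(L) + 47026) = sqrt(4*36 + 47026) = sqrt(144 + 47026) = sqrt(47170)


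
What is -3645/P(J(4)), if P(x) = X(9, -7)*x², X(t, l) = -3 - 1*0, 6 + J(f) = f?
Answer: 1215/4 ≈ 303.75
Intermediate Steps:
J(f) = -6 + f
X(t, l) = -3 (X(t, l) = -3 + 0 = -3)
P(x) = -3*x²
-3645/P(J(4)) = -3645*(-1/(3*(-6 + 4)²)) = -3645/((-3*(-2)²)) = -3645/((-3*4)) = -3645/(-12) = -3645*(-1/12) = 1215/4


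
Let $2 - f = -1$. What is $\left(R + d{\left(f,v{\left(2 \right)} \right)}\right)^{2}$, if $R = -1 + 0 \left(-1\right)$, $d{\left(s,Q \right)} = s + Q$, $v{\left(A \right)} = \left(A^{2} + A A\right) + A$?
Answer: $144$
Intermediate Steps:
$f = 3$ ($f = 2 - -1 = 2 + 1 = 3$)
$v{\left(A \right)} = A + 2 A^{2}$ ($v{\left(A \right)} = \left(A^{2} + A^{2}\right) + A = 2 A^{2} + A = A + 2 A^{2}$)
$d{\left(s,Q \right)} = Q + s$
$R = -1$ ($R = -1 + 0 = -1$)
$\left(R + d{\left(f,v{\left(2 \right)} \right)}\right)^{2} = \left(-1 + \left(2 \left(1 + 2 \cdot 2\right) + 3\right)\right)^{2} = \left(-1 + \left(2 \left(1 + 4\right) + 3\right)\right)^{2} = \left(-1 + \left(2 \cdot 5 + 3\right)\right)^{2} = \left(-1 + \left(10 + 3\right)\right)^{2} = \left(-1 + 13\right)^{2} = 12^{2} = 144$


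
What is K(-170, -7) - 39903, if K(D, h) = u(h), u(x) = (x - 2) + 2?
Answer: -39910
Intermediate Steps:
u(x) = x (u(x) = (-2 + x) + 2 = x)
K(D, h) = h
K(-170, -7) - 39903 = -7 - 39903 = -39910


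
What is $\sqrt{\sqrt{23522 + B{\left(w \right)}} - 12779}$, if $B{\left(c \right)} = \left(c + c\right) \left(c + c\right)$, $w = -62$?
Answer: $\sqrt{-12779 + 3 \sqrt{4322}} \approx 112.17 i$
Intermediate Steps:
$B{\left(c \right)} = 4 c^{2}$ ($B{\left(c \right)} = 2 c 2 c = 4 c^{2}$)
$\sqrt{\sqrt{23522 + B{\left(w \right)}} - 12779} = \sqrt{\sqrt{23522 + 4 \left(-62\right)^{2}} - 12779} = \sqrt{\sqrt{23522 + 4 \cdot 3844} - 12779} = \sqrt{\sqrt{23522 + 15376} - 12779} = \sqrt{\sqrt{38898} - 12779} = \sqrt{3 \sqrt{4322} - 12779} = \sqrt{-12779 + 3 \sqrt{4322}}$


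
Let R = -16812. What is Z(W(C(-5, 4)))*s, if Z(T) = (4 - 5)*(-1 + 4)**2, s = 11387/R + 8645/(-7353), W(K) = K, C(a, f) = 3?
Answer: 1339581/80324 ≈ 16.677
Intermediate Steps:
s = -446527/240972 (s = 11387/(-16812) + 8645/(-7353) = 11387*(-1/16812) + 8645*(-1/7353) = -11387/16812 - 455/387 = -446527/240972 ≈ -1.8530)
Z(T) = -9 (Z(T) = -1*3**2 = -1*9 = -9)
Z(W(C(-5, 4)))*s = -9*(-446527/240972) = 1339581/80324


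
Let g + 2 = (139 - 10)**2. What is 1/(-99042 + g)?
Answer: -1/82403 ≈ -1.2135e-5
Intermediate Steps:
g = 16639 (g = -2 + (139 - 10)**2 = -2 + 129**2 = -2 + 16641 = 16639)
1/(-99042 + g) = 1/(-99042 + 16639) = 1/(-82403) = -1/82403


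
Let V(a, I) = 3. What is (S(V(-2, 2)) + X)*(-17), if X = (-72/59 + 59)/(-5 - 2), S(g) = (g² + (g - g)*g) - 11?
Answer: 10285/59 ≈ 174.32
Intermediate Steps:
S(g) = -11 + g² (S(g) = (g² + 0*g) - 11 = (g² + 0) - 11 = g² - 11 = -11 + g²)
X = -487/59 (X = (-72*1/59 + 59)/(-7) = (-72/59 + 59)*(-⅐) = (3409/59)*(-⅐) = -487/59 ≈ -8.2542)
(S(V(-2, 2)) + X)*(-17) = ((-11 + 3²) - 487/59)*(-17) = ((-11 + 9) - 487/59)*(-17) = (-2 - 487/59)*(-17) = -605/59*(-17) = 10285/59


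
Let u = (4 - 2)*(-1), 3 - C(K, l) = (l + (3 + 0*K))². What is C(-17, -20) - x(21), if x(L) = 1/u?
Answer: -571/2 ≈ -285.50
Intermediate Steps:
C(K, l) = 3 - (3 + l)² (C(K, l) = 3 - (l + (3 + 0*K))² = 3 - (l + (3 + 0))² = 3 - (l + 3)² = 3 - (3 + l)²)
u = -2 (u = 2*(-1) = -2)
x(L) = -½ (x(L) = 1/(-2) = -½)
C(-17, -20) - x(21) = (3 - (3 - 20)²) - 1*(-½) = (3 - 1*(-17)²) + ½ = (3 - 1*289) + ½ = (3 - 289) + ½ = -286 + ½ = -571/2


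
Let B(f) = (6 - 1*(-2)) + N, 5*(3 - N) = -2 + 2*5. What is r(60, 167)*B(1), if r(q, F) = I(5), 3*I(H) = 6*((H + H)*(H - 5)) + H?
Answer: 47/3 ≈ 15.667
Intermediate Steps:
I(H) = H/3 + 4*H*(-5 + H) (I(H) = (6*((H + H)*(H - 5)) + H)/3 = (6*((2*H)*(-5 + H)) + H)/3 = (6*(2*H*(-5 + H)) + H)/3 = (12*H*(-5 + H) + H)/3 = (H + 12*H*(-5 + H))/3 = H/3 + 4*H*(-5 + H))
r(q, F) = 5/3 (r(q, F) = (⅓)*5*(-59 + 12*5) = (⅓)*5*(-59 + 60) = (⅓)*5*1 = 5/3)
N = 7/5 (N = 3 - (-2 + 2*5)/5 = 3 - (-2 + 10)/5 = 3 - ⅕*8 = 3 - 8/5 = 7/5 ≈ 1.4000)
B(f) = 47/5 (B(f) = (6 - 1*(-2)) + 7/5 = (6 + 2) + 7/5 = 8 + 7/5 = 47/5)
r(60, 167)*B(1) = (5/3)*(47/5) = 47/3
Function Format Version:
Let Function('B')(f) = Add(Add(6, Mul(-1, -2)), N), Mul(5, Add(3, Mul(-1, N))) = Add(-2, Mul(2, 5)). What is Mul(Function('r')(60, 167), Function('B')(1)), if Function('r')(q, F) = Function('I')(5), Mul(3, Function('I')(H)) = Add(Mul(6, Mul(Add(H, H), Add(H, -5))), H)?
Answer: Rational(47, 3) ≈ 15.667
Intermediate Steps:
Function('I')(H) = Add(Mul(Rational(1, 3), H), Mul(4, H, Add(-5, H))) (Function('I')(H) = Mul(Rational(1, 3), Add(Mul(6, Mul(Add(H, H), Add(H, -5))), H)) = Mul(Rational(1, 3), Add(Mul(6, Mul(Mul(2, H), Add(-5, H))), H)) = Mul(Rational(1, 3), Add(Mul(6, Mul(2, H, Add(-5, H))), H)) = Mul(Rational(1, 3), Add(Mul(12, H, Add(-5, H)), H)) = Mul(Rational(1, 3), Add(H, Mul(12, H, Add(-5, H)))) = Add(Mul(Rational(1, 3), H), Mul(4, H, Add(-5, H))))
Function('r')(q, F) = Rational(5, 3) (Function('r')(q, F) = Mul(Rational(1, 3), 5, Add(-59, Mul(12, 5))) = Mul(Rational(1, 3), 5, Add(-59, 60)) = Mul(Rational(1, 3), 5, 1) = Rational(5, 3))
N = Rational(7, 5) (N = Add(3, Mul(Rational(-1, 5), Add(-2, Mul(2, 5)))) = Add(3, Mul(Rational(-1, 5), Add(-2, 10))) = Add(3, Mul(Rational(-1, 5), 8)) = Add(3, Rational(-8, 5)) = Rational(7, 5) ≈ 1.4000)
Function('B')(f) = Rational(47, 5) (Function('B')(f) = Add(Add(6, Mul(-1, -2)), Rational(7, 5)) = Add(Add(6, 2), Rational(7, 5)) = Add(8, Rational(7, 5)) = Rational(47, 5))
Mul(Function('r')(60, 167), Function('B')(1)) = Mul(Rational(5, 3), Rational(47, 5)) = Rational(47, 3)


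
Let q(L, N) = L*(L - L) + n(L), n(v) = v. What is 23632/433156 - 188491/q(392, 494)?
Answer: -20409185963/42449288 ≈ -480.79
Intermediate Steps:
q(L, N) = L (q(L, N) = L*(L - L) + L = L*0 + L = 0 + L = L)
23632/433156 - 188491/q(392, 494) = 23632/433156 - 188491/392 = 23632*(1/433156) - 188491*1/392 = 5908/108289 - 188491/392 = -20409185963/42449288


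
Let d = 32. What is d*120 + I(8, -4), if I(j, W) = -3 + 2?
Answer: 3839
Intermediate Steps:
I(j, W) = -1
d*120 + I(8, -4) = 32*120 - 1 = 3840 - 1 = 3839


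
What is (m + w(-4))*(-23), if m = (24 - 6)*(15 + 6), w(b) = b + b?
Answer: -8510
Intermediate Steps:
w(b) = 2*b
m = 378 (m = 18*21 = 378)
(m + w(-4))*(-23) = (378 + 2*(-4))*(-23) = (378 - 8)*(-23) = 370*(-23) = -8510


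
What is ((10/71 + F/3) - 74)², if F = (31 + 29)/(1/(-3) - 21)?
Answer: 7219730961/1290496 ≈ 5594.5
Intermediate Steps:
F = -45/16 (F = 60/(-⅓ - 21) = 60/(-64/3) = 60*(-3/64) = -45/16 ≈ -2.8125)
((10/71 + F/3) - 74)² = ((10/71 - 45/16/3) - 74)² = ((10*(1/71) - 45/16*⅓) - 74)² = ((10/71 - 15/16) - 74)² = (-905/1136 - 74)² = (-84969/1136)² = 7219730961/1290496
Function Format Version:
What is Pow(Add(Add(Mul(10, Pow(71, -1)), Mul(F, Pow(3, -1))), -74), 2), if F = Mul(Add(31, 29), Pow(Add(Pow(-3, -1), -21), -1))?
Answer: Rational(7219730961, 1290496) ≈ 5594.5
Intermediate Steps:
F = Rational(-45, 16) (F = Mul(60, Pow(Add(Rational(-1, 3), -21), -1)) = Mul(60, Pow(Rational(-64, 3), -1)) = Mul(60, Rational(-3, 64)) = Rational(-45, 16) ≈ -2.8125)
Pow(Add(Add(Mul(10, Pow(71, -1)), Mul(F, Pow(3, -1))), -74), 2) = Pow(Add(Add(Mul(10, Pow(71, -1)), Mul(Rational(-45, 16), Pow(3, -1))), -74), 2) = Pow(Add(Add(Mul(10, Rational(1, 71)), Mul(Rational(-45, 16), Rational(1, 3))), -74), 2) = Pow(Add(Add(Rational(10, 71), Rational(-15, 16)), -74), 2) = Pow(Add(Rational(-905, 1136), -74), 2) = Pow(Rational(-84969, 1136), 2) = Rational(7219730961, 1290496)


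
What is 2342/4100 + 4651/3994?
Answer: 3552881/2046925 ≈ 1.7357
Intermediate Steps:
2342/4100 + 4651/3994 = 2342*(1/4100) + 4651*(1/3994) = 1171/2050 + 4651/3994 = 3552881/2046925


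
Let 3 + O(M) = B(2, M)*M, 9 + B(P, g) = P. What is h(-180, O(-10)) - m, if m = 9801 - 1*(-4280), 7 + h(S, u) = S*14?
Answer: -16608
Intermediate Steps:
B(P, g) = -9 + P
O(M) = -3 - 7*M (O(M) = -3 + (-9 + 2)*M = -3 - 7*M)
h(S, u) = -7 + 14*S (h(S, u) = -7 + S*14 = -7 + 14*S)
m = 14081 (m = 9801 + 4280 = 14081)
h(-180, O(-10)) - m = (-7 + 14*(-180)) - 1*14081 = (-7 - 2520) - 14081 = -2527 - 14081 = -16608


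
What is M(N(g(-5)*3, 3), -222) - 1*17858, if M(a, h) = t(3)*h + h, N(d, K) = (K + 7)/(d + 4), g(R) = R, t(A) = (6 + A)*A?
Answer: -24074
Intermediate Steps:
t(A) = A*(6 + A)
N(d, K) = (7 + K)/(4 + d)
M(a, h) = 28*h (M(a, h) = (3*(6 + 3))*h + h = (3*9)*h + h = 27*h + h = 28*h)
M(N(g(-5)*3, 3), -222) - 1*17858 = 28*(-222) - 1*17858 = -6216 - 17858 = -24074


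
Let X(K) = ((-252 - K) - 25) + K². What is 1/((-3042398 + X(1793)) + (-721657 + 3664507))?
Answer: 1/3113231 ≈ 3.2121e-7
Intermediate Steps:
X(K) = -277 + K² - K (X(K) = (-277 - K) + K² = -277 + K² - K)
1/((-3042398 + X(1793)) + (-721657 + 3664507)) = 1/((-3042398 + (-277 + 1793² - 1*1793)) + (-721657 + 3664507)) = 1/((-3042398 + (-277 + 3214849 - 1793)) + 2942850) = 1/((-3042398 + 3212779) + 2942850) = 1/(170381 + 2942850) = 1/3113231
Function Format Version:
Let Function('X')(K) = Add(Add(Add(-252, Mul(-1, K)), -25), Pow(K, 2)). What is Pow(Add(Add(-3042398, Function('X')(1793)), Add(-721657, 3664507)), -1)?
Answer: Rational(1, 3113231) ≈ 3.2121e-7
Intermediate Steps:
Function('X')(K) = Add(-277, Pow(K, 2), Mul(-1, K)) (Function('X')(K) = Add(Add(-277, Mul(-1, K)), Pow(K, 2)) = Add(-277, Pow(K, 2), Mul(-1, K)))
Pow(Add(Add(-3042398, Function('X')(1793)), Add(-721657, 3664507)), -1) = Pow(Add(Add(-3042398, Add(-277, Pow(1793, 2), Mul(-1, 1793))), Add(-721657, 3664507)), -1) = Pow(Add(Add(-3042398, Add(-277, 3214849, -1793)), 2942850), -1) = Pow(Add(Add(-3042398, 3212779), 2942850), -1) = Pow(Add(170381, 2942850), -1) = Pow(3113231, -1) = Rational(1, 3113231)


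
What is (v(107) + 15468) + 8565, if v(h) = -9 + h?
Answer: 24131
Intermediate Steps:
(v(107) + 15468) + 8565 = ((-9 + 107) + 15468) + 8565 = (98 + 15468) + 8565 = 15566 + 8565 = 24131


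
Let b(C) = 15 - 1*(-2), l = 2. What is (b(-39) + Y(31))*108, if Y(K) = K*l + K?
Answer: 11880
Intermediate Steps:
b(C) = 17 (b(C) = 15 + 2 = 17)
Y(K) = 3*K (Y(K) = K*2 + K = 2*K + K = 3*K)
(b(-39) + Y(31))*108 = (17 + 3*31)*108 = (17 + 93)*108 = 110*108 = 11880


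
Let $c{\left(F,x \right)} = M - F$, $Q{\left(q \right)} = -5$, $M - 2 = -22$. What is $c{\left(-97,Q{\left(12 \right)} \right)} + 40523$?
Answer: $40600$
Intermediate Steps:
$M = -20$ ($M = 2 - 22 = -20$)
$c{\left(F,x \right)} = -20 - F$
$c{\left(-97,Q{\left(12 \right)} \right)} + 40523 = \left(-20 - -97\right) + 40523 = \left(-20 + 97\right) + 40523 = 77 + 40523 = 40600$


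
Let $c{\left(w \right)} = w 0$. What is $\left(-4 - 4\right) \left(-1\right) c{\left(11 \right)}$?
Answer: $0$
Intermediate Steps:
$c{\left(w \right)} = 0$
$\left(-4 - 4\right) \left(-1\right) c{\left(11 \right)} = \left(-4 - 4\right) \left(-1\right) 0 = \left(-8\right) \left(-1\right) 0 = 8 \cdot 0 = 0$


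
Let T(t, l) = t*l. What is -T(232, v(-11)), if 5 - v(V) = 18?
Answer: 3016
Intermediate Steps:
v(V) = -13 (v(V) = 5 - 1*18 = 5 - 18 = -13)
T(t, l) = l*t
-T(232, v(-11)) = -(-13)*232 = -1*(-3016) = 3016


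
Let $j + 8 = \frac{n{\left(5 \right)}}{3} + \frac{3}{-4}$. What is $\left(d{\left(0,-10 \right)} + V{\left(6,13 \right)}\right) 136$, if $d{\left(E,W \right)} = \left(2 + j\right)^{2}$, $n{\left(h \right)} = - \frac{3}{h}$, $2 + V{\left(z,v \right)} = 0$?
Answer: $\frac{314857}{50} \approx 6297.1$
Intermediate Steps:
$V{\left(z,v \right)} = -2$ ($V{\left(z,v \right)} = -2 + 0 = -2$)
$j = - \frac{179}{20}$ ($j = -8 + \left(\frac{\left(-3\right) \frac{1}{5}}{3} + \frac{3}{-4}\right) = -8 + \left(\left(-3\right) \frac{1}{5} \cdot \frac{1}{3} + 3 \left(- \frac{1}{4}\right)\right) = -8 - \frac{19}{20} = - \frac{179}{20} \approx -8.95$)
$d{\left(E,W \right)} = \frac{19321}{400}$ ($d{\left(E,W \right)} = \left(2 - \frac{179}{20}\right)^{2} = \left(- \frac{139}{20}\right)^{2} = \frac{19321}{400}$)
$\left(d{\left(0,-10 \right)} + V{\left(6,13 \right)}\right) 136 = \left(\frac{19321}{400} - 2\right) 136 = \frac{18521}{400} \cdot 136 = \frac{314857}{50}$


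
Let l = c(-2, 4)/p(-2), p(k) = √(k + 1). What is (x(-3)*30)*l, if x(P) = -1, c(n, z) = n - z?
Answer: -180*I ≈ -180.0*I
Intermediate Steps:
p(k) = √(1 + k)
l = 6*I (l = (-2 - 1*4)/(√(1 - 2)) = (-2 - 4)/(√(-1)) = -6*(-I) = -(-6)*I = 6*I ≈ 6.0*I)
(x(-3)*30)*l = (-1*30)*(6*I) = -180*I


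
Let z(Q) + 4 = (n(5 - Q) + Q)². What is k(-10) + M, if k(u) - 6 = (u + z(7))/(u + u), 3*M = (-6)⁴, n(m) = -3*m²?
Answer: 8749/20 ≈ 437.45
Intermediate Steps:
z(Q) = -4 + (Q - 3*(5 - Q)²)² (z(Q) = -4 + (-3*(5 - Q)² + Q)² = -4 + (Q - 3*(5 - Q)²)²)
M = 432 (M = (⅓)*(-6)⁴ = (⅓)*1296 = 432)
k(u) = 6 + (21 + u)/(2*u) (k(u) = 6 + (u + (-4 + (7 - 3*(-5 + 7)²)²))/(u + u) = 6 + (u + (-4 + (7 - 3*2²)²))/((2*u)) = 6 + (u + (-4 + (7 - 3*4)²))*(1/(2*u)) = 6 + (u + (-4 + (7 - 12)²))*(1/(2*u)) = 6 + (u + (-4 + (-5)²))*(1/(2*u)) = 6 + (u + (-4 + 25))*(1/(2*u)) = 6 + (u + 21)*(1/(2*u)) = 6 + (21 + u)*(1/(2*u)) = 6 + (21 + u)/(2*u))
k(-10) + M = (½)*(21 + 13*(-10))/(-10) + 432 = (½)*(-⅒)*(21 - 130) + 432 = (½)*(-⅒)*(-109) + 432 = 109/20 + 432 = 8749/20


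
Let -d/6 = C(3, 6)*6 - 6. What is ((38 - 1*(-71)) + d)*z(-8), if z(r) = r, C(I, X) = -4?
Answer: -2312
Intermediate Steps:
d = 180 (d = -6*(-4*6 - 6) = -6*(-24 - 6) = -6*(-30) = 180)
((38 - 1*(-71)) + d)*z(-8) = ((38 - 1*(-71)) + 180)*(-8) = ((38 + 71) + 180)*(-8) = (109 + 180)*(-8) = 289*(-8) = -2312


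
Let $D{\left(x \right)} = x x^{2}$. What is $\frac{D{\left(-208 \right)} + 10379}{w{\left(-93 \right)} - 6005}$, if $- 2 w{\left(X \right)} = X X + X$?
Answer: $\frac{8988533}{10283} \approx 874.12$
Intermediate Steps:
$D{\left(x \right)} = x^{3}$
$w{\left(X \right)} = - \frac{X}{2} - \frac{X^{2}}{2}$ ($w{\left(X \right)} = - \frac{X X + X}{2} = - \frac{X^{2} + X}{2} = - \frac{X + X^{2}}{2} = - \frac{X}{2} - \frac{X^{2}}{2}$)
$\frac{D{\left(-208 \right)} + 10379}{w{\left(-93 \right)} - 6005} = \frac{\left(-208\right)^{3} + 10379}{\left(- \frac{1}{2}\right) \left(-93\right) \left(1 - 93\right) - 6005} = \frac{-8998912 + 10379}{\left(- \frac{1}{2}\right) \left(-93\right) \left(-92\right) - 6005} = - \frac{8988533}{-4278 - 6005} = - \frac{8988533}{-10283} = \left(-8988533\right) \left(- \frac{1}{10283}\right) = \frac{8988533}{10283}$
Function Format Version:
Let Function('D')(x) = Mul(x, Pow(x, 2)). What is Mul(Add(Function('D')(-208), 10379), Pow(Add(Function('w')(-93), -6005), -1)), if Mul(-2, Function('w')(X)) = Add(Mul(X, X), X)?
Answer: Rational(8988533, 10283) ≈ 874.12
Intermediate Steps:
Function('D')(x) = Pow(x, 3)
Function('w')(X) = Add(Mul(Rational(-1, 2), X), Mul(Rational(-1, 2), Pow(X, 2))) (Function('w')(X) = Mul(Rational(-1, 2), Add(Mul(X, X), X)) = Mul(Rational(-1, 2), Add(Pow(X, 2), X)) = Mul(Rational(-1, 2), Add(X, Pow(X, 2))) = Add(Mul(Rational(-1, 2), X), Mul(Rational(-1, 2), Pow(X, 2))))
Mul(Add(Function('D')(-208), 10379), Pow(Add(Function('w')(-93), -6005), -1)) = Mul(Add(Pow(-208, 3), 10379), Pow(Add(Mul(Rational(-1, 2), -93, Add(1, -93)), -6005), -1)) = Mul(Add(-8998912, 10379), Pow(Add(Mul(Rational(-1, 2), -93, -92), -6005), -1)) = Mul(-8988533, Pow(Add(-4278, -6005), -1)) = Mul(-8988533, Pow(-10283, -1)) = Mul(-8988533, Rational(-1, 10283)) = Rational(8988533, 10283)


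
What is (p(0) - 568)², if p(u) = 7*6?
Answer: 276676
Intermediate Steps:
p(u) = 42
(p(0) - 568)² = (42 - 568)² = (-526)² = 276676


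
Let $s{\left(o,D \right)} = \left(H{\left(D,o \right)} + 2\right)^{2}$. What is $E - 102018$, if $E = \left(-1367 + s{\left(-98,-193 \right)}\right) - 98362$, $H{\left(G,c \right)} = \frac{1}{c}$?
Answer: $- \frac{1937540163}{9604} \approx -2.0174 \cdot 10^{5}$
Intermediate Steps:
$s{\left(o,D \right)} = \left(2 + \frac{1}{o}\right)^{2}$ ($s{\left(o,D \right)} = \left(\frac{1}{o} + 2\right)^{2} = \left(2 + \frac{1}{o}\right)^{2}$)
$E = - \frac{957759291}{9604}$ ($E = \left(-1367 + \frac{\left(1 + 2 \left(-98\right)\right)^{2}}{9604}\right) - 98362 = \left(-1367 + \frac{\left(1 - 196\right)^{2}}{9604}\right) - 98362 = \left(-1367 + \frac{\left(-195\right)^{2}}{9604}\right) - 98362 = \left(-1367 + \frac{1}{9604} \cdot 38025\right) - 98362 = \left(-1367 + \frac{38025}{9604}\right) - 98362 = - \frac{13090643}{9604} - 98362 = - \frac{957759291}{9604} \approx -99725.0$)
$E - 102018 = - \frac{957759291}{9604} - 102018 = - \frac{1937540163}{9604}$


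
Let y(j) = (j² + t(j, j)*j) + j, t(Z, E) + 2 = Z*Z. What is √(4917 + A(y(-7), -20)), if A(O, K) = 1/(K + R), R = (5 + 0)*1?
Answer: √1106310/15 ≈ 70.121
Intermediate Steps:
t(Z, E) = -2 + Z² (t(Z, E) = -2 + Z*Z = -2 + Z²)
R = 5 (R = 5*1 = 5)
y(j) = j + j² + j*(-2 + j²) (y(j) = (j² + (-2 + j²)*j) + j = (j² + j*(-2 + j²)) + j = j + j² + j*(-2 + j²))
A(O, K) = 1/(5 + K) (A(O, K) = 1/(K + 5) = 1/(5 + K))
√(4917 + A(y(-7), -20)) = √(4917 + 1/(5 - 20)) = √(4917 + 1/(-15)) = √(4917 - 1/15) = √(73754/15) = √1106310/15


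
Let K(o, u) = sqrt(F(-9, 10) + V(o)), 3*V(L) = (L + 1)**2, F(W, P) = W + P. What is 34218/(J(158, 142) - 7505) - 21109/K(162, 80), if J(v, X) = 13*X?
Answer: -34218/5659 - 21109*sqrt(19929)/13286 ≈ -230.34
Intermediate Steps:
F(W, P) = P + W
V(L) = (1 + L)**2/3 (V(L) = (L + 1)**2/3 = (1 + L)**2/3)
K(o, u) = sqrt(1 + (1 + o)**2/3) (K(o, u) = sqrt((10 - 9) + (1 + o)**2/3) = sqrt(1 + (1 + o)**2/3))
34218/(J(158, 142) - 7505) - 21109/K(162, 80) = 34218/(13*142 - 7505) - 21109*3/sqrt(9 + 3*(1 + 162)**2) = 34218/(1846 - 7505) - 21109*3/sqrt(9 + 3*163**2) = 34218/(-5659) - 21109*3/sqrt(9 + 3*26569) = 34218*(-1/5659) - 21109*3/sqrt(9 + 79707) = -34218/5659 - 21109*sqrt(19929)/13286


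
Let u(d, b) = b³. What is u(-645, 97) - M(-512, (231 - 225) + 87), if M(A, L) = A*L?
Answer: 960289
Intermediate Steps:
u(-645, 97) - M(-512, (231 - 225) + 87) = 97³ - (-512)*((231 - 225) + 87) = 912673 - (-512)*(6 + 87) = 912673 - (-512)*93 = 912673 - 1*(-47616) = 912673 + 47616 = 960289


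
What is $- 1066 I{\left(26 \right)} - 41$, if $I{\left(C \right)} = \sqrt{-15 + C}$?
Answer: $-41 - 1066 \sqrt{11} \approx -3576.5$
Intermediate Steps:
$- 1066 I{\left(26 \right)} - 41 = - 1066 \sqrt{-15 + 26} - 41 = - 1066 \sqrt{11} - 41 = -41 - 1066 \sqrt{11}$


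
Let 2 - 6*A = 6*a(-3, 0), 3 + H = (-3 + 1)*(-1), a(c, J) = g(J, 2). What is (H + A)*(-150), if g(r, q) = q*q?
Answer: 700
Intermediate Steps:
g(r, q) = q**2
a(c, J) = 4 (a(c, J) = 2**2 = 4)
H = -1 (H = -3 + (-3 + 1)*(-1) = -3 - 2*(-1) = -3 + 2 = -1)
A = -11/3 (A = 1/3 - 4 = -11/3 ≈ -3.6667)
(H + A)*(-150) = (-1 - 11/3)*(-150) = -14/3*(-150) = 700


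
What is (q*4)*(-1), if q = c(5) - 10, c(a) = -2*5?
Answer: 80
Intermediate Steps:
c(a) = -10
q = -20 (q = -10 - 10 = -20)
(q*4)*(-1) = -20*4*(-1) = -80*(-1) = 80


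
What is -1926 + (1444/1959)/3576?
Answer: -3373092035/1751346 ≈ -1926.0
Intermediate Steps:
-1926 + (1444/1959)/3576 = -1926 + (1444*(1/1959))*(1/3576) = -1926 + (1444/1959)*(1/3576) = -1926 + 361/1751346 = -3373092035/1751346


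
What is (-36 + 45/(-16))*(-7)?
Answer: 4347/16 ≈ 271.69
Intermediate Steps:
(-36 + 45/(-16))*(-7) = (-36 + 45*(-1/16))*(-7) = (-36 - 45/16)*(-7) = -621/16*(-7) = 4347/16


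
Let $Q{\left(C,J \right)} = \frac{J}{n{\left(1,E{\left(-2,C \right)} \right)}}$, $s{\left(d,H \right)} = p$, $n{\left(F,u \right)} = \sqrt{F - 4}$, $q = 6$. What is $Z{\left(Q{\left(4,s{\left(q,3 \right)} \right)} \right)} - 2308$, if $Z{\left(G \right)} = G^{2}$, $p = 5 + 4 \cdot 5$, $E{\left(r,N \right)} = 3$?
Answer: $- \frac{7549}{3} \approx -2516.3$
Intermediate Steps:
$p = 25$ ($p = 5 + 20 = 25$)
$n{\left(F,u \right)} = \sqrt{-4 + F}$
$s{\left(d,H \right)} = 25$
$Q{\left(C,J \right)} = - \frac{i J \sqrt{3}}{3}$ ($Q{\left(C,J \right)} = \frac{J}{\sqrt{-4 + 1}} = \frac{J}{\sqrt{-3}} = \frac{J}{i \sqrt{3}} = J \left(- \frac{i \sqrt{3}}{3}\right) = - \frac{i J \sqrt{3}}{3}$)
$Z{\left(Q{\left(4,s{\left(q,3 \right)} \right)} \right)} - 2308 = \left(\left(- \frac{1}{3}\right) i 25 \sqrt{3}\right)^{2} - 2308 = \left(- \frac{25 i \sqrt{3}}{3}\right)^{2} - 2308 = - \frac{625}{3} - 2308 = - \frac{7549}{3}$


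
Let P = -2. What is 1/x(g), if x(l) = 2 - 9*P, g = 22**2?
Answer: 1/20 ≈ 0.050000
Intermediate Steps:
g = 484
x(l) = 20 (x(l) = 2 - 9*(-2) = 2 + 18 = 20)
1/x(g) = 1/20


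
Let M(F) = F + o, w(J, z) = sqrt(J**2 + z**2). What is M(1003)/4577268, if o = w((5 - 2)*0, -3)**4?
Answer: 271/1144317 ≈ 0.00023682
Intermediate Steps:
o = 81 (o = (sqrt(((5 - 2)*0)**2 + (-3)**2))**4 = (sqrt((3*0)**2 + 9))**4 = (sqrt(0**2 + 9))**4 = (sqrt(0 + 9))**4 = (sqrt(9))**4 = 3**4 = 81)
M(F) = 81 + F (M(F) = F + 81 = 81 + F)
M(1003)/4577268 = (81 + 1003)/4577268 = 1084*(1/4577268) = 271/1144317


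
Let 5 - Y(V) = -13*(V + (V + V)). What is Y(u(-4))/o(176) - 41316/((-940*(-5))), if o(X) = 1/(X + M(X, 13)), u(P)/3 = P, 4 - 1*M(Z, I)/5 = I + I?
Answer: -35915979/1175 ≈ -30567.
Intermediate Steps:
M(Z, I) = 20 - 10*I (M(Z, I) = 20 - 5*(I + I) = 20 - 10*I)
u(P) = 3*P
o(X) = 1/(-110 + X) (o(X) = 1/(X + (20 - 10*13)) = 1/(X + (20 - 130)) = 1/(X - 110) = 1/(-110 + X))
Y(V) = 5 + 39*V (Y(V) = 5 - (-13)*(V + (V + V)) = 5 - (-13)*(V + 2*V) = 5 - (-13)*3*V = 5 - (-39)*V = 5 + 39*V)
Y(u(-4))/o(176) - 41316/((-940*(-5))) = (5 + 39*(3*(-4)))/(1/(-110 + 176)) - 41316/((-940*(-5))) = (5 + 39*(-12))/(1/66) - 41316/4700 = (5 - 468)/(1/66) - 41316*1/4700 = -463*66 - 10329/1175 = -30558 - 10329/1175 = -35915979/1175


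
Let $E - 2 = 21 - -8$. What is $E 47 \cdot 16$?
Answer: $23312$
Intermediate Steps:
$E = 31$ ($E = 2 + \left(21 - -8\right) = 2 + \left(21 + 8\right) = 2 + 29 = 31$)
$E 47 \cdot 16 = 31 \cdot 47 \cdot 16 = 1457 \cdot 16 = 23312$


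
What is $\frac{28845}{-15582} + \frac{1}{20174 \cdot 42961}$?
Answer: $- \frac{297616945622}{160771962197} \approx -1.8512$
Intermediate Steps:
$\frac{28845}{-15582} + \frac{1}{20174 \cdot 42961} = 28845 \left(- \frac{1}{15582}\right) + \frac{1}{20174} \cdot \frac{1}{42961} = - \frac{9615}{5194} + \frac{1}{866695214} = - \frac{297616945622}{160771962197}$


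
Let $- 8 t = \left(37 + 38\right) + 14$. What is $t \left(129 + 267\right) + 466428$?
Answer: $\frac{924045}{2} \approx 4.6202 \cdot 10^{5}$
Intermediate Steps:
$t = - \frac{89}{8}$ ($t = - \frac{\left(37 + 38\right) + 14}{8} = - \frac{75 + 14}{8} = \left(- \frac{1}{8}\right) 89 = - \frac{89}{8} \approx -11.125$)
$t \left(129 + 267\right) + 466428 = - \frac{89 \left(129 + 267\right)}{8} + 466428 = \left(- \frac{89}{8}\right) 396 + 466428 = - \frac{8811}{2} + 466428 = \frac{924045}{2}$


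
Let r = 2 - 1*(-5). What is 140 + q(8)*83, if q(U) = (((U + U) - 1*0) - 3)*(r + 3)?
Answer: 10930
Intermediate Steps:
r = 7 (r = 2 + 5 = 7)
q(U) = -30 + 20*U (q(U) = (((U + U) - 1*0) - 3)*(7 + 3) = ((2*U + 0) - 3)*10 = (2*U - 3)*10 = (-3 + 2*U)*10 = -30 + 20*U)
140 + q(8)*83 = 140 + (-30 + 20*8)*83 = 140 + (-30 + 160)*83 = 140 + 130*83 = 140 + 10790 = 10930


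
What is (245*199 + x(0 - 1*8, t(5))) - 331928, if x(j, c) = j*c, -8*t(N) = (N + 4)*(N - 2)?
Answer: -283146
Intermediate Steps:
t(N) = -(-2 + N)*(4 + N)/8 (t(N) = -(N + 4)*(N - 2)/8 = -(4 + N)*(-2 + N)/8 = -(-2 + N)*(4 + N)/8)
x(j, c) = c*j
(245*199 + x(0 - 1*8, t(5))) - 331928 = (245*199 + (1 - 1/4*5 - 1/8*5**2)*(0 - 1*8)) - 331928 = (48755 + (1 - 5/4 - 1/8*25)*(0 - 8)) - 331928 = (48755 + (1 - 5/4 - 25/8)*(-8)) - 331928 = (48755 - 27/8*(-8)) - 331928 = (48755 + 27) - 331928 = 48782 - 331928 = -283146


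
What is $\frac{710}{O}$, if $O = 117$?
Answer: $\frac{710}{117} \approx 6.0684$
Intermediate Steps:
$\frac{710}{O} = \frac{710}{117}$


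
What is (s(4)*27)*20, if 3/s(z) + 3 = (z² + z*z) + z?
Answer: 540/11 ≈ 49.091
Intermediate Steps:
s(z) = 3/(-3 + z + 2*z²) (s(z) = 3/(-3 + ((z² + z*z) + z)) = 3/(-3 + ((z² + z²) + z)) = 3/(-3 + (2*z² + z)) = 3/(-3 + (z + 2*z²)) = 3/(-3 + z + 2*z²))
(s(4)*27)*20 = ((3/(-3 + 4 + 2*4²))*27)*20 = ((3/(-3 + 4 + 2*16))*27)*20 = ((3/(-3 + 4 + 32))*27)*20 = ((3/33)*27)*20 = ((3*(1/33))*27)*20 = ((1/11)*27)*20 = (27/11)*20 = 540/11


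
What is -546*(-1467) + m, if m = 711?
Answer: 801693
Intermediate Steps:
-546*(-1467) + m = -546*(-1467) + 711 = 800982 + 711 = 801693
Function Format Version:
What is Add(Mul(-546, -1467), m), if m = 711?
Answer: 801693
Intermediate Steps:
Add(Mul(-546, -1467), m) = Add(Mul(-546, -1467), 711) = Add(800982, 711) = 801693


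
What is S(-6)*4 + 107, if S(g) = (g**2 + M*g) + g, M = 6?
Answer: 83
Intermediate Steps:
S(g) = g**2 + 7*g (S(g) = (g**2 + 6*g) + g = g**2 + 7*g)
S(-6)*4 + 107 = -6*(7 - 6)*4 + 107 = -6*1*4 + 107 = -6*4 + 107 = -24 + 107 = 83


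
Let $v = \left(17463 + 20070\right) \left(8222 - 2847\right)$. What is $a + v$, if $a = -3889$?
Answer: $201735986$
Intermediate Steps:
$v = 201739875$ ($v = 37533 \cdot 5375 = 201739875$)
$a + v = -3889 + 201739875 = 201735986$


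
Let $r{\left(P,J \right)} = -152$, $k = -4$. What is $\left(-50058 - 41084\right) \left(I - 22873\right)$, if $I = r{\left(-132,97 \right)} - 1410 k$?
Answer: $1584503670$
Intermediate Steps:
$I = 5488$ ($I = -152 - -5640 = -152 + 5640 = 5488$)
$\left(-50058 - 41084\right) \left(I - 22873\right) = \left(-50058 - 41084\right) \left(5488 - 22873\right) = \left(-91142\right) \left(-17385\right) = 1584503670$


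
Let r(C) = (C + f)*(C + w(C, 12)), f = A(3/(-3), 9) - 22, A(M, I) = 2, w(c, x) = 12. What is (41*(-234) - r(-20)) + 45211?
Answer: 35297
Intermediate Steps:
f = -20 (f = 2 - 22 = -20)
r(C) = (-20 + C)*(12 + C) (r(C) = (C - 20)*(C + 12) = (-20 + C)*(12 + C))
(41*(-234) - r(-20)) + 45211 = (41*(-234) - (-240 + (-20)**2 - 8*(-20))) + 45211 = (-9594 - (-240 + 400 + 160)) + 45211 = (-9594 - 1*320) + 45211 = (-9594 - 320) + 45211 = -9914 + 45211 = 35297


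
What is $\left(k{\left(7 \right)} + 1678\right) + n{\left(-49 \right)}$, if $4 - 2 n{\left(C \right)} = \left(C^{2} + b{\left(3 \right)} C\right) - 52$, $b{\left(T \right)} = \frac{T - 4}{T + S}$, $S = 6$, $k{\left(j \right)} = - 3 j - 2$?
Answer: $\frac{4318}{9} \approx 479.78$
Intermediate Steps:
$k{\left(j \right)} = -2 - 3 j$
$b{\left(T \right)} = \frac{-4 + T}{6 + T}$ ($b{\left(T \right)} = \frac{T - 4}{T + 6} = \frac{-4 + T}{6 + T}$)
$n{\left(C \right)} = 28 - \frac{C^{2}}{2} + \frac{C}{18}$ ($n{\left(C \right)} = 2 - \frac{\left(C^{2} + \frac{-4 + 3}{6 + 3} C\right) - 52}{2} = 2 - \frac{\left(C^{2} + \frac{1}{9} \left(-1\right) C\right) - 52}{2} = 2 - \frac{\left(C^{2} - \frac{C}{9}\right) - 52}{2} = 2 - \frac{-52 + C^{2} - \frac{C}{9}}{2} = 2 + \left(26 - \frac{C^{2}}{2} + \frac{C}{18}\right) = 28 - \frac{C^{2}}{2} + \frac{C}{18}$)
$\left(k{\left(7 \right)} + 1678\right) + n{\left(-49 \right)} = \left(\left(-2 - 21\right) + 1678\right) + \left(28 - \frac{\left(-49\right)^{2}}{2} + \frac{1}{18} \left(-49\right)\right) = \left(\left(-2 - 21\right) + 1678\right) - \frac{10577}{9} = \left(-23 + 1678\right) - \frac{10577}{9} = 1655 - \frac{10577}{9} = \frac{4318}{9}$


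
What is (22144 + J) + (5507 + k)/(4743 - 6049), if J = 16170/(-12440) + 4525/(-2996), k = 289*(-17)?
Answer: 3367808756059/152109167 ≈ 22141.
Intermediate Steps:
k = -4913
J = -654602/232939 (J = 16170*(-1/12440) + 4525*(-1/2996) = -1617/1244 - 4525/2996 = -654602/232939 ≈ -2.8102)
(22144 + J) + (5507 + k)/(4743 - 6049) = (22144 - 654602/232939) + (5507 - 4913)/(4743 - 6049) = 5157546614/232939 + 594/(-1306) = 5157546614/232939 + 594*(-1/1306) = 5157546614/232939 - 297/653 = 3367808756059/152109167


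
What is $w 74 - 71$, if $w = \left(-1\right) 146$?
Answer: $-10875$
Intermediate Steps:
$w = -146$
$w 74 - 71 = \left(-146\right) 74 - 71 = -10804 - 71 = -10875$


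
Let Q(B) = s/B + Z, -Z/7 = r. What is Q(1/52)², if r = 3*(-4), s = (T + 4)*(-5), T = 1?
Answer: 1478656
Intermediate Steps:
s = -25 (s = (1 + 4)*(-5) = 5*(-5) = -25)
r = -12
Z = 84 (Z = -7*(-12) = 84)
Q(B) = 84 - 25/B (Q(B) = -25/B + 84 = 84 - 25/B)
Q(1/52)² = (84 - 25/(1/52))² = (84 - 25/1/52)² = (84 - 25*52)² = (84 - 1300)² = (-1216)² = 1478656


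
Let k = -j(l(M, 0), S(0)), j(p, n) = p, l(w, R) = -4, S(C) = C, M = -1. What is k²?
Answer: 16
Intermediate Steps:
k = 4 (k = -1*(-4) = 4)
k² = 4² = 16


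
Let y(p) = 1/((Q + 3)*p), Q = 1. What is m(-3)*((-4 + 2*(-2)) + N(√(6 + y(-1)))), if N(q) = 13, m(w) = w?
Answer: -15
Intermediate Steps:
y(p) = 1/(4*p) (y(p) = 1/((1 + 3)*p) = 1/(4*p))
m(-3)*((-4 + 2*(-2)) + N(√(6 + y(-1)))) = -3*((-4 + 2*(-2)) + 13) = -3*((-4 - 4) + 13) = -3*(-8 + 13) = -3*5 = -15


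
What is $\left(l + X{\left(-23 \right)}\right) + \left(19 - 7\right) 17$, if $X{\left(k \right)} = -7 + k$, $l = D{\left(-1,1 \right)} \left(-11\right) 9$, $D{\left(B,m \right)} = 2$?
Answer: $-24$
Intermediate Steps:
$l = -198$ ($l = 2 \left(-11\right) 9 = \left(-22\right) 9 = -198$)
$\left(l + X{\left(-23 \right)}\right) + \left(19 - 7\right) 17 = \left(-198 - 30\right) + \left(19 - 7\right) 17 = \left(-198 - 30\right) + 12 \cdot 17 = -228 + 204 = -24$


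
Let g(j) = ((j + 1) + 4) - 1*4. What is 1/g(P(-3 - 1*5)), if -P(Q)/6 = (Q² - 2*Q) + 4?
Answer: -1/503 ≈ -0.0019881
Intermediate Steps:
P(Q) = -24 - 6*Q² + 12*Q (P(Q) = -6*((Q² - 2*Q) + 4) = -6*(4 + Q² - 2*Q) = -24 - 6*Q² + 12*Q)
g(j) = 1 + j (g(j) = ((1 + j) + 4) - 4 = (5 + j) - 4 = 1 + j)
1/g(P(-3 - 1*5)) = 1/(1 + (-24 - 6*(-3 - 1*5)² + 12*(-3 - 1*5))) = 1/(1 + (-24 - 6*(-3 - 5)² + 12*(-3 - 5))) = 1/(1 + (-24 - 6*(-8)² + 12*(-8))) = 1/(1 + (-24 - 6*64 - 96)) = 1/(1 + (-24 - 384 - 96)) = 1/(1 - 504) = 1/(-503) = -1/503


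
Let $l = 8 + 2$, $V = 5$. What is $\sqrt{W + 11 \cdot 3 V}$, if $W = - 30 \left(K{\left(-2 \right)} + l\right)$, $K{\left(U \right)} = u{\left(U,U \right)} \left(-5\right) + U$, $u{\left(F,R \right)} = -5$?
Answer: $5 i \sqrt{33} \approx 28.723 i$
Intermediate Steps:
$l = 10$
$K{\left(U \right)} = 25 + U$ ($K{\left(U \right)} = \left(-5\right) \left(-5\right) + U = 25 + U$)
$W = -990$ ($W = - 30 \left(\left(25 - 2\right) + 10\right) = - 30 \left(23 + 10\right) = \left(-30\right) 33 = -990$)
$\sqrt{W + 11 \cdot 3 V} = \sqrt{-990 + 11 \cdot 3 \cdot 5} = \sqrt{-990 + 33 \cdot 5} = \sqrt{-990 + 165} = \sqrt{-825} = 5 i \sqrt{33}$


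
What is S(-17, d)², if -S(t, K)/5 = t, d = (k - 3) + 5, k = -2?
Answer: 7225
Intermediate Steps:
d = 0 (d = (-2 - 3) + 5 = -5 + 5 = 0)
S(t, K) = -5*t
S(-17, d)² = (-5*(-17))² = 85² = 7225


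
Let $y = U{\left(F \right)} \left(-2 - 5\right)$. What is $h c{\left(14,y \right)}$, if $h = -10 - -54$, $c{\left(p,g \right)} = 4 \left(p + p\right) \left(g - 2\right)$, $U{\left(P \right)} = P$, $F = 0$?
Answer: $-9856$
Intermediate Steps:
$y = 0$ ($y = 0 \left(-2 - 5\right) = 0 \left(-7\right) = 0$)
$c{\left(p,g \right)} = 8 p \left(-2 + g\right)$ ($c{\left(p,g \right)} = 4 \cdot 2 p \left(-2 + g\right) = 8 p \left(-2 + g\right)$)
$h = 44$ ($h = -10 + 54 = 44$)
$h c{\left(14,y \right)} = 44 \cdot 8 \cdot 14 \left(-2 + 0\right) = 44 \cdot 8 \cdot 14 \left(-2\right) = 44 \left(-224\right) = -9856$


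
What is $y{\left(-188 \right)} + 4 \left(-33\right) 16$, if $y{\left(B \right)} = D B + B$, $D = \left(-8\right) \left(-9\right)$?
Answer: $-15836$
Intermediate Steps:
$D = 72$
$y{\left(B \right)} = 73 B$ ($y{\left(B \right)} = 72 B + B = 73 B$)
$y{\left(-188 \right)} + 4 \left(-33\right) 16 = 73 \left(-188\right) + 4 \left(-33\right) 16 = -13724 - 2112 = -15836$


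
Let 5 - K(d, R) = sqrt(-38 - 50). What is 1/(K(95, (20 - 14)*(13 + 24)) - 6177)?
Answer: I/(2*(sqrt(22) - 3086*I)) ≈ -0.00016202 + 2.4626e-7*I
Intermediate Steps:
K(d, R) = 5 - 2*I*sqrt(22) (K(d, R) = 5 - sqrt(-38 - 50) = 5 - sqrt(-88) = 5 - 2*I*sqrt(22))
1/(K(95, (20 - 14)*(13 + 24)) - 6177) = 1/((5 - 2*I*sqrt(22)) - 6177) = 1/(-6172 - 2*I*sqrt(22))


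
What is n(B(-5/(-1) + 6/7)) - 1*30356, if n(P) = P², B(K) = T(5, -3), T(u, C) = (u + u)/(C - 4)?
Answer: -1487344/49 ≈ -30354.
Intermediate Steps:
T(u, C) = 2*u/(-4 + C) (T(u, C) = (2*u)/(-4 + C) = 2*u/(-4 + C))
B(K) = -10/7 (B(K) = 2*5/(-4 - 3) = 2*5/(-7) = 2*5*(-⅐) = -10/7)
n(B(-5/(-1) + 6/7)) - 1*30356 = (-10/7)² - 1*30356 = 100/49 - 30356 = -1487344/49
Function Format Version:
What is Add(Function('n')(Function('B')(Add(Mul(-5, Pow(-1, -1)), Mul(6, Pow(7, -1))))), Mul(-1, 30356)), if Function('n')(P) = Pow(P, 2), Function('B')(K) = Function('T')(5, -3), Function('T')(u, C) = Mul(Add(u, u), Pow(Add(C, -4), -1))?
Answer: Rational(-1487344, 49) ≈ -30354.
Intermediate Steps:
Function('T')(u, C) = Mul(2, u, Pow(Add(-4, C), -1)) (Function('T')(u, C) = Mul(Mul(2, u), Pow(Add(-4, C), -1)) = Mul(2, u, Pow(Add(-4, C), -1)))
Function('B')(K) = Rational(-10, 7) (Function('B')(K) = Mul(2, 5, Pow(Add(-4, -3), -1)) = Mul(2, 5, Pow(-7, -1)) = Mul(2, 5, Rational(-1, 7)) = Rational(-10, 7))
Add(Function('n')(Function('B')(Add(Mul(-5, Pow(-1, -1)), Mul(6, Pow(7, -1))))), Mul(-1, 30356)) = Add(Pow(Rational(-10, 7), 2), Mul(-1, 30356)) = Add(Rational(100, 49), -30356) = Rational(-1487344, 49)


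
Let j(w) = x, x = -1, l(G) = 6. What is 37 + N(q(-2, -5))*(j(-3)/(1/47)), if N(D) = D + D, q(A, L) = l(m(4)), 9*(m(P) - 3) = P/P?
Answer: -527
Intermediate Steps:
m(P) = 28/9 (m(P) = 3 + (P/P)/9 = 3 + (⅑)*1 = 3 + ⅑ = 28/9)
q(A, L) = 6
j(w) = -1
N(D) = 2*D
37 + N(q(-2, -5))*(j(-3)/(1/47)) = 37 + (2*6)*(-1/(1/47)) = 37 + 12*(-1/1/47) = 37 + 12*(-1*47) = 37 + 12*(-47) = 37 - 564 = -527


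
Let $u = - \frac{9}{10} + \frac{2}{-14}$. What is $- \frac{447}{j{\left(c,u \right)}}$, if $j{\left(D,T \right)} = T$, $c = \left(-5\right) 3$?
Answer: $\frac{31290}{73} \approx 428.63$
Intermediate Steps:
$c = -15$
$u = - \frac{73}{70}$ ($u = \left(-9\right) \frac{1}{10} + 2 \left(- \frac{1}{14}\right) = - \frac{9}{10} - \frac{1}{7} = - \frac{73}{70} \approx -1.0429$)
$- \frac{447}{j{\left(c,u \right)}} = - \frac{447}{- \frac{73}{70}} = \left(-447\right) \left(- \frac{70}{73}\right) = \frac{31290}{73}$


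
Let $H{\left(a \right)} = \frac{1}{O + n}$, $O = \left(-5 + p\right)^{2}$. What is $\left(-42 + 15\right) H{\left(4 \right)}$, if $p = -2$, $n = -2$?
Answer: $- \frac{27}{47} \approx -0.57447$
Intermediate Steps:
$O = 49$ ($O = \left(-5 - 2\right)^{2} = \left(-7\right)^{2} = 49$)
$H{\left(a \right)} = \frac{1}{47}$ ($H{\left(a \right)} = \frac{1}{49 - 2} = \frac{1}{47}$)
$\left(-42 + 15\right) H{\left(4 \right)} = \left(-42 + 15\right) \frac{1}{47} = \left(-27\right) \frac{1}{47} = - \frac{27}{47}$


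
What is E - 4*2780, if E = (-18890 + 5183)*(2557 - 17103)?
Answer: 199370902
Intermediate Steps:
E = 199382022 (E = -13707*(-14546) = 199382022)
E - 4*2780 = 199382022 - 4*2780 = 199382022 - 1*11120 = 199382022 - 11120 = 199370902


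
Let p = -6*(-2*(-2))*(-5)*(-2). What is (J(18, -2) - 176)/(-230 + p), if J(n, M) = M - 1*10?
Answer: ⅖ ≈ 0.40000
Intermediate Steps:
J(n, M) = -10 + M (J(n, M) = M - 10 = -10 + M)
p = -240 (p = -24*(-5)*(-2) = -6*(-20)*(-2) = 120*(-2) = -240)
(J(18, -2) - 176)/(-230 + p) = ((-10 - 2) - 176)/(-230 - 240) = (-12 - 176)/(-470) = -188*(-1/470) = ⅖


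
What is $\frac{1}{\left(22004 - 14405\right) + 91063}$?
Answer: $\frac{1}{98662} \approx 1.0136 \cdot 10^{-5}$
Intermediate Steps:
$\frac{1}{\left(22004 - 14405\right) + 91063} = \frac{1}{7599 + 91063} = \frac{1}{98662}$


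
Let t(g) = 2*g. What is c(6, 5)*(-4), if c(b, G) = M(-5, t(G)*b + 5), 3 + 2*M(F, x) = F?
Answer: 16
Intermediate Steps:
M(F, x) = -3/2 + F/2
c(b, G) = -4 (c(b, G) = -3/2 + (1/2)*(-5) = -3/2 - 5/2 = -4)
c(6, 5)*(-4) = -4*(-4) = 16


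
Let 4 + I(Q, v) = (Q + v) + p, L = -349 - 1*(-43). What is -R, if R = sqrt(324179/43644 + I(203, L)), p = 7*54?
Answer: -sqrt(132587231433)/21822 ≈ -16.686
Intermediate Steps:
L = -306 (L = -349 + 43 = -306)
p = 378
I(Q, v) = 374 + Q + v (I(Q, v) = -4 + ((Q + v) + 378) = -4 + (378 + Q + v) = 374 + Q + v)
R = sqrt(132587231433)/21822 (R = sqrt(324179/43644 + (374 + 203 - 306)) = sqrt(324179*(1/43644) + 271) = sqrt(324179/43644 + 271) = sqrt(12151703/43644) = sqrt(132587231433)/21822 ≈ 16.686)
-R = -sqrt(132587231433)/21822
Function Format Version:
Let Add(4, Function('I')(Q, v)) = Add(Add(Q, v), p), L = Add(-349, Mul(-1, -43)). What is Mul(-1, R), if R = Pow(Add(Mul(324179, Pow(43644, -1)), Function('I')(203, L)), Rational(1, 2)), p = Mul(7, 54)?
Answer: Mul(Rational(-1, 21822), Pow(132587231433, Rational(1, 2))) ≈ -16.686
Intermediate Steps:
L = -306 (L = Add(-349, 43) = -306)
p = 378
Function('I')(Q, v) = Add(374, Q, v) (Function('I')(Q, v) = Add(-4, Add(Add(Q, v), 378)) = Add(-4, Add(378, Q, v)) = Add(374, Q, v))
R = Mul(Rational(1, 21822), Pow(132587231433, Rational(1, 2))) (R = Pow(Add(Mul(324179, Pow(43644, -1)), Add(374, 203, -306)), Rational(1, 2)) = Pow(Add(Mul(324179, Rational(1, 43644)), 271), Rational(1, 2)) = Pow(Add(Rational(324179, 43644), 271), Rational(1, 2)) = Pow(Rational(12151703, 43644), Rational(1, 2)) = Mul(Rational(1, 21822), Pow(132587231433, Rational(1, 2))) ≈ 16.686)
Mul(-1, R) = Mul(-1, Mul(Rational(1, 21822), Pow(132587231433, Rational(1, 2)))) = Mul(Rational(-1, 21822), Pow(132587231433, Rational(1, 2)))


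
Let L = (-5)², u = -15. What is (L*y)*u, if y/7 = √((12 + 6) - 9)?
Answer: -7875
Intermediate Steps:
y = 21 (y = 7*√((12 + 6) - 9) = 7*√(18 - 9) = 7*√9 = 7*3 = 21)
L = 25
(L*y)*u = (25*21)*(-15) = 525*(-15) = -7875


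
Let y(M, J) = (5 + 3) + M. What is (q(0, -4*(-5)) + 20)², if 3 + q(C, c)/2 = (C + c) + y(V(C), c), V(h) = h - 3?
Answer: 4096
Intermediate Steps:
V(h) = -3 + h
y(M, J) = 8 + M
q(C, c) = 4 + 2*c + 4*C (q(C, c) = -6 + 2*((C + c) + (8 + (-3 + C))) = -6 + 2*((C + c) + (5 + C)) = -6 + 2*(5 + c + 2*C) = -6 + (10 + 2*c + 4*C) = 4 + 2*c + 4*C)
(q(0, -4*(-5)) + 20)² = ((4 + 2*(-4*(-5)) + 4*0) + 20)² = ((4 + 2*20 + 0) + 20)² = ((4 + 40 + 0) + 20)² = (44 + 20)² = 64² = 4096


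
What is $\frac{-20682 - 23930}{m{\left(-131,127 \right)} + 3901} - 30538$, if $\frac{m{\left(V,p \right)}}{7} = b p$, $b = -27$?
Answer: $- \frac{16153428}{529} \approx -30536.0$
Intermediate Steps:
$m{\left(V,p \right)} = - 189 p$ ($m{\left(V,p \right)} = 7 \left(- 27 p\right) = - 189 p$)
$\frac{-20682 - 23930}{m{\left(-131,127 \right)} + 3901} - 30538 = \frac{-20682 - 23930}{\left(-189\right) 127 + 3901} - 30538 = - \frac{44612}{-24003 + 3901} - 30538 = - \frac{44612}{-20102} - 30538 = \left(-44612\right) \left(- \frac{1}{20102}\right) - 30538 = \frac{1174}{529} - 30538 = - \frac{16153428}{529}$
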